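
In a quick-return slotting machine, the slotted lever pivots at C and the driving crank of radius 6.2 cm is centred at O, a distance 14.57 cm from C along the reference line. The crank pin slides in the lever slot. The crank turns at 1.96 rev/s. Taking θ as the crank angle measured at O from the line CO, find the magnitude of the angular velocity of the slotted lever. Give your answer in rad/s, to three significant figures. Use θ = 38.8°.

3.42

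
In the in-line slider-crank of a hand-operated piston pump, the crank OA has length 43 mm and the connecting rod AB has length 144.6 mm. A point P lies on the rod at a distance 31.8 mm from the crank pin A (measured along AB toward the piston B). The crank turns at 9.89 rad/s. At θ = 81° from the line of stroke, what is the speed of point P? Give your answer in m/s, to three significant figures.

ω = 9.89 rad/s.  Crank-pin speed |V_A| = rω = 0.42527 m/s, perpendicular to OA.
Rod angle: sinφ = −(r/L) sinθ ⇒ φ = -17.080°; ω_rod = −rω cosθ/√(L²−r²sin²θ) = -0.4813 rad/s.
V_P = V_A + ω_rod × AP, with AP = 0.0318 m along the rod.
Components: V_Px = −rω sinθ − a·ω_rod·sinφ = -0.42453 m/s;  V_Py = rω cosθ + a·ω_rod·cosφ = +0.051896 m/s.
|V_P| = √(V_Px² + V_Py²) = 0.42769 m/s.

0.428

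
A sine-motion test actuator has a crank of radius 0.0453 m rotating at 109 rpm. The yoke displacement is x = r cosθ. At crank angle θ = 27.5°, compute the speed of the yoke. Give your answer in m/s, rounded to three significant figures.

0.239

ω = 11.41 rad/s (from 109 rpm).
x = r cosθ ⇒ ẋ = −rω sinθ.
|v| = rω|sinθ| = 0.0453·11.41·|sin 27.5°| = 0.23876 m/s.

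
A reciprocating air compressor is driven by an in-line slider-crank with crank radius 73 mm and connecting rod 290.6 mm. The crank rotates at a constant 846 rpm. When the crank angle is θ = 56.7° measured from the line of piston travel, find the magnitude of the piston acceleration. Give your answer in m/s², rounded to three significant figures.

258

ω = 2π·846/60 = 88.59 rad/s
x(θ) = r cosθ + √(L² − r² sin²θ); with ω constant, a = ω²·d²x/dθ².
d²x/dθ² = −r cosθ − r²(cos2θ)/√u − r⁴ sin²2θ/(4u^{3/2}),  u = L² − r² sin²θ = 0.0807257 m².
Substituting r = 0.073 m, L = 0.2906 m, θ = 56.7°: d²x/dθ² = -0.03289 m.
a = ω²·d²x/dθ² = (88.59)²·(-0.03289) = -258.15 m/s²;  |a| = 258.15 m/s².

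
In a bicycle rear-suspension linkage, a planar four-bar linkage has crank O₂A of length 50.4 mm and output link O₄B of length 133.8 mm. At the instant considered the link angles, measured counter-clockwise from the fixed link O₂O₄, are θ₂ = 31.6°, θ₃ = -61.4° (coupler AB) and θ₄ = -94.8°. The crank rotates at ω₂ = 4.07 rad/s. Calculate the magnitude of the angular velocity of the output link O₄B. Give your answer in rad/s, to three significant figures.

ω₂ = 4.07 rad/s
Differentiating the loop-closure r₂e^{iθ₂}+r₃e^{iθ₃}=r₁+r₄e^{iθ₄} gives r₂ω₂e^{iθ₂}+r₃ω₃e^{iθ₃}=r₄ω₄e^{iθ₄}.
Eliminating the other unknown: ω₄ = r₂ω₂ sin(θ₂−θ₃) / [r₄ sin(θ₄−θ₃)].
Numerator sine = +0.99863; denominator sine = -0.55048.
Result = 0.0504·4.07·(+0.99863) / (0.1338·(-0.55048)) = -2.7812 rad/s; magnitude 2.7812 rad/s.

2.78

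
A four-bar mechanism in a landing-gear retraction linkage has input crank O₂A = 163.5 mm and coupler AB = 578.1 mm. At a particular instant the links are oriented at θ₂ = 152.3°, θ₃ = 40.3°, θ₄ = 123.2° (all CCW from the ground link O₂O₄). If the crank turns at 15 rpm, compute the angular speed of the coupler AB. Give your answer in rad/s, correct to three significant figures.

0.218

ω₂ = 1.571 rad/s (from 15 rpm).
Differentiating the loop-closure r₂e^{iθ₂}+r₃e^{iθ₃}=r₁+r₄e^{iθ₄} gives r₂ω₂e^{iθ₂}+r₃ω₃e^{iθ₃}=r₄ω₄e^{iθ₄}.
Eliminating the other unknown: ω₃ = r₂ω₂ sin(θ₄−θ₂) / [r₃ sin(θ₃−θ₄)].
Numerator sine = -0.48634; denominator sine = -0.99233.
Result = 0.1635·1.571·(-0.48634) / (0.5781·(-0.99233)) = +0.21773 rad/s; magnitude 0.21773 rad/s.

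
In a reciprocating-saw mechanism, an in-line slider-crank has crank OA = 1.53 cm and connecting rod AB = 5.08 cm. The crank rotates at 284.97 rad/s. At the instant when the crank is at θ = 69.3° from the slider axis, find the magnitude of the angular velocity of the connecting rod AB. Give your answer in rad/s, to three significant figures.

31.6

ω = 285 rad/s
The rod makes angle φ with the slider axis where L sinφ = r sinθ; differentiating, L cosφ·φ̇ = r ω cosθ.
L cosφ = √(L² − r² sin²θ) = 0.048742 m.
|ω_rod| = r ω |cosθ| / √(L² − r² sin²θ) = 0.0153·285·0.35347/0.048742 = 31.619 rad/s.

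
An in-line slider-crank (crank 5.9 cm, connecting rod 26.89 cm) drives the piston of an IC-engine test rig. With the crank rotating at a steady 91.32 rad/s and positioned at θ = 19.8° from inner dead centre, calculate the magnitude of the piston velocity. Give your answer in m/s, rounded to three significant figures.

ω = 91.32 rad/s
For an in-line slider-crank, x = r cosθ + √(L² − r² sin²θ), so v = −rω sinθ·[1 + r cosθ/√(L² − r² sin²θ)].
With r = 0.059 m, L = 0.2689 m, θ = 19.8°: √(L² − r² sin²θ) = 0.26816 m.
v = −0.059·91.32·0.33874·[1 + 0.059·0.94088/0.26816] = -2.2029 m/s.
|v| = 2.2029 m/s.

2.20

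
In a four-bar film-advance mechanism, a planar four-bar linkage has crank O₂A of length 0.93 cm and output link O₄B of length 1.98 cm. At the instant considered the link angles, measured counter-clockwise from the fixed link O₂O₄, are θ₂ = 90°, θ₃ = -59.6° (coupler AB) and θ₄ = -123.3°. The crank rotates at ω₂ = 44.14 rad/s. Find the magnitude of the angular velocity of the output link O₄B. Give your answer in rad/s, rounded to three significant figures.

ω₂ = 44.14 rad/s
Differentiating the loop-closure r₂e^{iθ₂}+r₃e^{iθ₃}=r₁+r₄e^{iθ₄} gives r₂ω₂e^{iθ₂}+r₃ω₃e^{iθ₃}=r₄ω₄e^{iθ₄}.
Eliminating the other unknown: ω₄ = r₂ω₂ sin(θ₂−θ₃) / [r₄ sin(θ₄−θ₃)].
Numerator sine = +0.50603; denominator sine = -0.89649.
Result = 0.0093·44.14·(+0.50603) / (0.0198·(-0.89649)) = -11.703 rad/s; magnitude 11.703 rad/s.

11.7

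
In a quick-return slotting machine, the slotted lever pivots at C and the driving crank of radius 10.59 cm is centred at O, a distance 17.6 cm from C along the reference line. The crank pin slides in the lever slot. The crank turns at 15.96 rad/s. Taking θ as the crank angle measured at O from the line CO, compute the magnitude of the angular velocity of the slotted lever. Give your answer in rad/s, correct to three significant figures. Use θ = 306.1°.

5.52

ω = 15.96 rad/s
Crank pin A relative to C: A = (d + r cosθ, r sinθ); lever angle φ = atan2(r sinθ, d + r cosθ).
Differentiating tanφ: φ̇ = rω(d cosθ + r)/(d² + r² + 2dr cosθ).
d² + r² + 2dr cosθ = |CA|² = 0.0641542 m²;  d cosθ + r = +0.2096 m.
|ω_lever| = |0.1059·15.96·+0.2096| / 0.0641542 = 5.5219 rad/s.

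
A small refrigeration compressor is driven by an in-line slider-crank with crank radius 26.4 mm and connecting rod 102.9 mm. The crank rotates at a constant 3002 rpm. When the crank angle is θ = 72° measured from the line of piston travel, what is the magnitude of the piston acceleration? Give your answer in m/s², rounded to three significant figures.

252

ω = 2π·3002/60 = 314.4 rad/s
x(θ) = r cosθ + √(L² − r² sin²θ); with ω constant, a = ω²·d²x/dθ².
d²x/dθ² = −r cosθ − r²(cos2θ)/√u − r⁴ sin²2θ/(4u^{3/2}),  u = L² − r² sin²θ = 0.009958 m².
Substituting r = 0.0264 m, L = 0.1029 m, θ = 72°: d²x/dθ² = -0.0025499 m.
a = ω²·d²x/dθ² = (314.4)²·(-0.0025499) = -252 m/s²;  |a| = 252 m/s².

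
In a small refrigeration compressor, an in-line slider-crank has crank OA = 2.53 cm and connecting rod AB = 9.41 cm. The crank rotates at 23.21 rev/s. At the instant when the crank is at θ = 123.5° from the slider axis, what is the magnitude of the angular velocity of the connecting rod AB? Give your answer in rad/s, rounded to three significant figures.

22.2

ω = 145.8 rad/s (converted from 23.21 rev/s).
The rod makes angle φ with the slider axis where L sinφ = r sinθ; differentiating, L cosφ·φ̇ = r ω cosθ.
L cosφ = √(L² − r² sin²θ) = 0.091704 m.
|ω_rod| = r ω |cosθ| / √(L² − r² sin²θ) = 0.0253·145.8·0.55194/0.091704 = 22.206 rad/s.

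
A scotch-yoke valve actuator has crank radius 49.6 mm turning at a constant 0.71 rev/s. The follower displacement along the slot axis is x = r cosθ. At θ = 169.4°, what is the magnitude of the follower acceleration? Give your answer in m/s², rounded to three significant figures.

0.970

ω = 4.461 rad/s (from 0.71 rev/s).
x = r cosθ ⇒ ẍ = −rω² cosθ (ω constant).
|a| = rω²|cosθ| = 0.0496·(4.461)²·|cos 169.4°| = 0.97025 m/s².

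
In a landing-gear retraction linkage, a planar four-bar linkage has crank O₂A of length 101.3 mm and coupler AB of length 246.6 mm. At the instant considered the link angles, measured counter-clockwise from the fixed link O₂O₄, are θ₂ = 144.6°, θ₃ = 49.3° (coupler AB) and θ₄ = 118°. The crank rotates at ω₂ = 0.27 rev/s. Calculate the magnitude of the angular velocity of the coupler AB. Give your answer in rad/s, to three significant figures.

0.335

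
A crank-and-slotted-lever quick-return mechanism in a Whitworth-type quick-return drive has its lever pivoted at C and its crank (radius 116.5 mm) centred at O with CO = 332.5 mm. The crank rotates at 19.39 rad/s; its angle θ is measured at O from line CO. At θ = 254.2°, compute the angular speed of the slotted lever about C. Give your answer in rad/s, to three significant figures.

ω = 19.39 rad/s
Crank pin A relative to C: A = (d + r cosθ, r sinθ); lever angle φ = atan2(r sinθ, d + r cosθ).
Differentiating tanφ: φ̇ = rω(d cosθ + r)/(d² + r² + 2dr cosθ).
d² + r² + 2dr cosθ = |CA|² = 0.103034 m²;  d cosθ + r = +0.025967 m.
|ω_lever| = |0.1165·19.39·+0.025967| / 0.103034 = 0.5693 rad/s.

0.569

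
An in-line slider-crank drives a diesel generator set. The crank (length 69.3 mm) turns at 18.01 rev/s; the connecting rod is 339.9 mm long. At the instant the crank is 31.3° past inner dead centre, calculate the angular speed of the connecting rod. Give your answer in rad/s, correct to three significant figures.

19.8

ω = 113.2 rad/s (converted from 18.01 rev/s).
The rod makes angle φ with the slider axis where L sinφ = r sinθ; differentiating, L cosφ·φ̇ = r ω cosθ.
L cosφ = √(L² − r² sin²θ) = 0.33799 m.
|ω_rod| = r ω |cosθ| / √(L² − r² sin²θ) = 0.0693·113.2·0.85446/0.33799 = 19.825 rad/s.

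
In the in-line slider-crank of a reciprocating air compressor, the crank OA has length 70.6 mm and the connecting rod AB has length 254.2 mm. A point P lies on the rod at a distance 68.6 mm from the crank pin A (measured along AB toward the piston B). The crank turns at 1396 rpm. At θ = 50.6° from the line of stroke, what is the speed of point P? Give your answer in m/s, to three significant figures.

ω = 146.2 rad/s.  Crank-pin speed |V_A| = rω = 10.321 m/s, perpendicular to OA.
Rod angle: sinφ = −(r/L) sinθ ⇒ φ = -12.393°; ω_rod = −rω cosθ/√(L²−r²sin²θ) = -26.386 rad/s.
V_P = V_A + ω_rod × AP, with AP = 0.0686 m along the rod.
Components: V_Px = −rω sinθ − a·ω_rod·sinφ = -8.3638 m/s;  V_Py = rω cosθ + a·ω_rod·cosφ = +4.7831 m/s.
|V_P| = √(V_Px² + V_Py²) = 9.6349 m/s.

9.63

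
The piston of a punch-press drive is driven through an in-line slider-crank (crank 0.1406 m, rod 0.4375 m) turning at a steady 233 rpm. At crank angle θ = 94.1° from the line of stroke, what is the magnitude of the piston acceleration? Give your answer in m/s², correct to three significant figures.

ω = 2π·233/60 = 24.4 rad/s
x(θ) = r cosθ + √(L² − r² sin²θ); with ω constant, a = ω²·d²x/dθ².
d²x/dθ² = −r cosθ − r²(cos2θ)/√u − r⁴ sin²2θ/(4u^{3/2}),  u = L² − r² sin²θ = 0.171739 m².
Substituting r = 0.1406 m, L = 0.4375 m, θ = 94.1°: d²x/dθ² = +0.057239 m.
a = ω²·d²x/dθ² = (24.4)²·(+0.057239) = +34.077 m/s²;  |a| = 34.077 m/s².

34.1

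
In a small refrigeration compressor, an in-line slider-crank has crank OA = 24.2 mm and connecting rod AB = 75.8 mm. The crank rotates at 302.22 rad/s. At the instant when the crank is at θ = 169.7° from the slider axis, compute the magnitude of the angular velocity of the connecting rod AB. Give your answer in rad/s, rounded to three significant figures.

95.1

ω = 302.2 rad/s
The rod makes angle φ with the slider axis where L sinφ = r sinθ; differentiating, L cosφ·φ̇ = r ω cosθ.
L cosφ = √(L² − r² sin²θ) = 0.075676 m.
|ω_rod| = r ω |cosθ| / √(L² − r² sin²θ) = 0.0242·302.2·0.98389/0.075676 = 95.087 rad/s.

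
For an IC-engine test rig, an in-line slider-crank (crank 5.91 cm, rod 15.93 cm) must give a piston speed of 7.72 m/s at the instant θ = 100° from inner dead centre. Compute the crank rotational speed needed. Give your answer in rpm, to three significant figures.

For an in-line slider-crank, |v_piston| = rω|sinθ|·[1 + r cosθ/√(L² − r² sin²θ)].
With r = 0.0591 m, L = 0.1593 m, θ = 100°: the bracketed kinematic factor |dx/dθ| = 0.054174 m.
ω = v/|dx/dθ| = 7.72/0.054174 = 142.5 rad/s.
N = 60ω/(2π) = 1360.8 rpm.

1360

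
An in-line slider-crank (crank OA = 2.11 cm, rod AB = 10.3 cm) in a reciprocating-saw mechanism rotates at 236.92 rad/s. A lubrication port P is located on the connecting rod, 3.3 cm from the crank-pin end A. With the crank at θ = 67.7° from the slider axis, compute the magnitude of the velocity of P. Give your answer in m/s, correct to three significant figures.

ω = 236.9 rad/s.  Crank-pin speed |V_A| = rω = 4.999 m/s, perpendicular to OA.
Rod angle: sinφ = −(r/L) sinθ ⇒ φ = -10.926°; ω_rod = −rω cosθ/√(L²−r²sin²θ) = -18.757 rad/s.
V_P = V_A + ω_rod × AP, with AP = 0.033 m along the rod.
Components: V_Px = −rω sinθ − a·ω_rod·sinφ = -4.7424 m/s;  V_Py = rω cosθ + a·ω_rod·cosφ = +1.2892 m/s.
|V_P| = √(V_Px² + V_Py²) = 4.9145 m/s.

4.91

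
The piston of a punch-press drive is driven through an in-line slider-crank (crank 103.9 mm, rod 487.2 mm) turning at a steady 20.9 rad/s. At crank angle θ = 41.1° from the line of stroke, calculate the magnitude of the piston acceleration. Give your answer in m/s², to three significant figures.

35.6

ω = 20.9 rad/s
x(θ) = r cosθ + √(L² − r² sin²θ); with ω constant, a = ω²·d²x/dθ².
d²x/dθ² = −r cosθ − r²(cos2θ)/√u − r⁴ sin²2θ/(4u^{3/2}),  u = L² − r² sin²θ = 0.232699 m².
Substituting r = 0.1039 m, L = 0.4872 m, θ = 41.1°: d²x/dθ² = -0.081587 m.
a = ω²·d²x/dθ² = (20.9)²·(-0.081587) = -35.638 m/s²;  |a| = 35.638 m/s².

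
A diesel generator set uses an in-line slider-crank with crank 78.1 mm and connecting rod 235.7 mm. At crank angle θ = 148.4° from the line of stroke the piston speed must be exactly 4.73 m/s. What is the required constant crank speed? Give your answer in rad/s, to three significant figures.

162

For an in-line slider-crank, |v_piston| = rω|sinθ|·[1 + r cosθ/√(L² − r² sin²θ)].
With r = 0.0781 m, L = 0.2357 m, θ = 148.4°: the bracketed kinematic factor |dx/dθ| = 0.029196 m.
ω = v/|dx/dθ| = 4.73/0.029196 = 162.01 rad/s.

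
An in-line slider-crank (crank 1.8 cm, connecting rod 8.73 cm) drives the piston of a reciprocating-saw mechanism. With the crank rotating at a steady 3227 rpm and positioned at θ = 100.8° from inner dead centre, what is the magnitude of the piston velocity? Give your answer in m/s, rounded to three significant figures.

ω = 2π·3227/60 = 337.9 rad/s
For an in-line slider-crank, x = r cosθ + √(L² − r² sin²θ), so v = −rω sinθ·[1 + r cosθ/√(L² − r² sin²θ)].
With r = 0.018 m, L = 0.0873 m, θ = 100.8°: √(L² − r² sin²θ) = 0.085491 m.
v = −0.018·337.9·0.98229·[1 + 0.018·-0.18738/0.085491] = -5.7393 m/s.
|v| = 5.7393 m/s.

5.74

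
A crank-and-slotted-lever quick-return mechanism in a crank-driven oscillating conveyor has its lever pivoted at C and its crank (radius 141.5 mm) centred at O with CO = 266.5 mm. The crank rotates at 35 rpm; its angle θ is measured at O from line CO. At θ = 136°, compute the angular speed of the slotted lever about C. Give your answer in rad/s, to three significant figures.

0.708

ω = 3.665 rad/s (from 35 rpm).
Crank pin A relative to C: A = (d + r cosθ, r sinθ); lever angle φ = atan2(r sinθ, d + r cosθ).
Differentiating tanφ: φ̇ = rω(d cosθ + r)/(d² + r² + 2dr cosθ).
d² + r² + 2dr cosθ = |CA|² = 0.0367923 m²;  d cosθ + r = -0.050204 m.
|ω_lever| = |0.1415·3.665·-0.050204| / 0.0367923 = 0.70768 rad/s.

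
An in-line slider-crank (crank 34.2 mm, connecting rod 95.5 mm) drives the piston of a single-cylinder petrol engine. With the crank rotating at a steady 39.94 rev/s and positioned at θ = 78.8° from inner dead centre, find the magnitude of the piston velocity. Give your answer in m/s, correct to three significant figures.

ω = 2π·39.9 = 251 rad/s
For an in-line slider-crank, x = r cosθ + √(L² − r² sin²θ), so v = −rω sinθ·[1 + r cosθ/√(L² − r² sin²θ)].
With r = 0.0342 m, L = 0.0955 m, θ = 78.8°: √(L² − r² sin²θ) = 0.089413 m.
v = −0.0342·251·0.98096·[1 + 0.0342·0.19423/0.089413] = -9.0445 m/s.
|v| = 9.0445 m/s.

9.04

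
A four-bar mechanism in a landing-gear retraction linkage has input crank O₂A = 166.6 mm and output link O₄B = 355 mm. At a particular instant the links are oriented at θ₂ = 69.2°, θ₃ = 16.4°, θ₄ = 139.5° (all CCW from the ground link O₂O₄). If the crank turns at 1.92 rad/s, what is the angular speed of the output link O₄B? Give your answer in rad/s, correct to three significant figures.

ω₂ = 1.92 rad/s
Differentiating the loop-closure r₂e^{iθ₂}+r₃e^{iθ₃}=r₁+r₄e^{iθ₄} gives r₂ω₂e^{iθ₂}+r₃ω₃e^{iθ₃}=r₄ω₄e^{iθ₄}.
Eliminating the other unknown: ω₄ = r₂ω₂ sin(θ₂−θ₃) / [r₄ sin(θ₄−θ₃)].
Numerator sine = +0.79653; denominator sine = +0.83772.
Result = 0.1666·1.92·(+0.79653) / (0.355·(+0.83772)) = +0.85675 rad/s; magnitude 0.85675 rad/s.

0.857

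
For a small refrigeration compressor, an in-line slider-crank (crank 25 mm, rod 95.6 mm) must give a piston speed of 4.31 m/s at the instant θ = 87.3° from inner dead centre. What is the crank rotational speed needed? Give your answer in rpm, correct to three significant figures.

1630

For an in-line slider-crank, |v_piston| = rω|sinθ|·[1 + r cosθ/√(L² − r² sin²θ)].
With r = 0.025 m, L = 0.0956 m, θ = 87.3°: the bracketed kinematic factor |dx/dθ| = 0.025291 m.
ω = v/|dx/dθ| = 4.31/0.025291 = 170.42 rad/s.
N = 60ω/(2π) = 1627.4 rpm.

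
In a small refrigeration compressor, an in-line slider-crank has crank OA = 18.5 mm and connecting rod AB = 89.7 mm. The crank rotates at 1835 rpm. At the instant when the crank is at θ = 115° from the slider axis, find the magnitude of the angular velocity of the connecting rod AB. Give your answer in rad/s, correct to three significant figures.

17.0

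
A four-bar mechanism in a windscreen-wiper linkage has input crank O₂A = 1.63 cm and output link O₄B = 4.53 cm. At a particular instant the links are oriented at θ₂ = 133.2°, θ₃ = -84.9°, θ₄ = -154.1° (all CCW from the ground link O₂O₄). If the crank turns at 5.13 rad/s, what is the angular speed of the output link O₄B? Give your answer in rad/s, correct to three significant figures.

1.22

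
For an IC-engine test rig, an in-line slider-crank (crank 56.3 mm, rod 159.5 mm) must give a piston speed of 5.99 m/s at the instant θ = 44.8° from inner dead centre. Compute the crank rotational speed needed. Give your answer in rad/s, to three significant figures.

120

For an in-line slider-crank, |v_piston| = rω|sinθ|·[1 + r cosθ/√(L² − r² sin²θ)].
With r = 0.0563 m, L = 0.1595 m, θ = 44.8°: the bracketed kinematic factor |dx/dθ| = 0.049929 m.
ω = v/|dx/dθ| = 5.99/0.049929 = 119.97 rad/s.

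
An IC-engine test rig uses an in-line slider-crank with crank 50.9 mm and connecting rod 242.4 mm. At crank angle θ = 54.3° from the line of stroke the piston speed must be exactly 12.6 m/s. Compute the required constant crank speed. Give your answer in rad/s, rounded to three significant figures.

For an in-line slider-crank, |v_piston| = rω|sinθ|·[1 + r cosθ/√(L² − r² sin²θ)].
With r = 0.0509 m, L = 0.2424 m, θ = 54.3°: the bracketed kinematic factor |dx/dθ| = 0.046475 m.
ω = v/|dx/dθ| = 12.6/0.046475 = 271.11 rad/s.

271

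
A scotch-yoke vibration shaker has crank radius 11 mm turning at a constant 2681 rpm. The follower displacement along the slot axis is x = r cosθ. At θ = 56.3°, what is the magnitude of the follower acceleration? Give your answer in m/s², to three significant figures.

ω = 280.8 rad/s (from 2681 rpm).
x = r cosθ ⇒ ẍ = −rω² cosθ (ω constant).
|a| = rω²|cosθ| = 0.011·(280.8)²·|cos 56.3°| = 481.08 m/s².

481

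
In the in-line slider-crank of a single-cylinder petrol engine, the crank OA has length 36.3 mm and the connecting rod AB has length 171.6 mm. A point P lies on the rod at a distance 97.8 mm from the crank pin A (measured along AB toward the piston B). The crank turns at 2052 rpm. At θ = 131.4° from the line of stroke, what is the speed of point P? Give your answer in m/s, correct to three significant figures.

5.82

ω = 214.9 rad/s.  Crank-pin speed |V_A| = rω = 7.8003 m/s, perpendicular to OA.
Rod angle: sinφ = −(r/L) sinθ ⇒ φ = -9.130°; ω_rod = −rω cosθ/√(L²−r²sin²θ) = +30.447 rad/s.
V_P = V_A + ω_rod × AP, with AP = 0.0978 m along the rod.
Components: V_Px = −rω sinθ − a·ω_rod·sinφ = -5.3786 m/s;  V_Py = rω cosθ + a·ω_rod·cosφ = -2.2185 m/s.
|V_P| = √(V_Px² + V_Py²) = 5.8182 m/s.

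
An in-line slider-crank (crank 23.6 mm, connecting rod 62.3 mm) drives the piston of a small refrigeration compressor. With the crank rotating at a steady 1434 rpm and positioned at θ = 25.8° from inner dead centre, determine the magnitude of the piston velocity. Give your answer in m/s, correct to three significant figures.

2.08

ω = 2π·1434/60 = 150.2 rad/s
For an in-line slider-crank, x = r cosθ + √(L² − r² sin²θ), so v = −rω sinθ·[1 + r cosθ/√(L² − r² sin²θ)].
With r = 0.0236 m, L = 0.0623 m, θ = 25.8°: √(L² − r² sin²θ) = 0.061447 m.
v = −0.0236·150.2·0.43523·[1 + 0.0236·0.90032/0.061447] = -2.0758 m/s.
|v| = 2.0758 m/s.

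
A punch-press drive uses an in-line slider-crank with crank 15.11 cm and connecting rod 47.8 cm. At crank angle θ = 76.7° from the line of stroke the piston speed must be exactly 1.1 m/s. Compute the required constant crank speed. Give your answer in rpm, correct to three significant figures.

66.4

For an in-line slider-crank, |v_piston| = rω|sinθ|·[1 + r cosθ/√(L² − r² sin²θ)].
With r = 0.1511 m, L = 0.478 m, θ = 76.7°: the bracketed kinematic factor |dx/dθ| = 0.15829 m.
ω = v/|dx/dθ| = 1.1/0.15829 = 6.9495 rad/s.
N = 60ω/(2π) = 66.362 rpm.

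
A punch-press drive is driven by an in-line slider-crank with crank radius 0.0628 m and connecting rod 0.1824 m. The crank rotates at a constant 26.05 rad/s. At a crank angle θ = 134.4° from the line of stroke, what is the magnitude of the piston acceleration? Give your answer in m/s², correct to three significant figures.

29.7

ω = 26.05 rad/s
x(θ) = r cosθ + √(L² − r² sin²θ); with ω constant, a = ω²·d²x/dθ².
d²x/dθ² = −r cosθ − r²(cos2θ)/√u − r⁴ sin²2θ/(4u^{3/2}),  u = L² − r² sin²θ = 0.0312565 m².
Substituting r = 0.0628 m, L = 0.1824 m, θ = 134.4°: d²x/dθ² = +0.043703 m.
a = ω²·d²x/dθ² = (26.05)²·(+0.043703) = +29.657 m/s²;  |a| = 29.657 m/s².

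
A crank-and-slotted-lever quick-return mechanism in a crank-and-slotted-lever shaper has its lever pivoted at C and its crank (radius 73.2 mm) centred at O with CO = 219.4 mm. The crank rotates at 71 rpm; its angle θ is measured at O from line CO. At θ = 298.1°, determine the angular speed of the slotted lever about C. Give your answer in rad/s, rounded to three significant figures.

ω = 7.435 rad/s (from 71 rpm).
Crank pin A relative to C: A = (d + r cosθ, r sinθ); lever angle φ = atan2(r sinθ, d + r cosθ).
Differentiating tanφ: φ̇ = rω(d cosθ + r)/(d² + r² + 2dr cosθ).
d² + r² + 2dr cosθ = |CA|² = 0.0686236 m²;  d cosθ + r = +0.17654 m.
|ω_lever| = |0.0732·7.435·+0.17654| / 0.0686236 = 1.4001 rad/s.

1.40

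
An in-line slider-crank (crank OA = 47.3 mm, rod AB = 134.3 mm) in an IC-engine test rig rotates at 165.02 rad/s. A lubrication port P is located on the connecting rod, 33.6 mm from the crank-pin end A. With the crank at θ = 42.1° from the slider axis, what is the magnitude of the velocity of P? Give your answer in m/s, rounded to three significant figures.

ω = 165 rad/s.  Crank-pin speed |V_A| = rω = 7.8054 m/s, perpendicular to OA.
Rod angle: sinφ = −(r/L) sinθ ⇒ φ = -13.658°; ω_rod = −rω cosθ/√(L²−r²sin²θ) = -44.378 rad/s.
V_P = V_A + ω_rod × AP, with AP = 0.0336 m along the rod.
Components: V_Px = −rω sinθ − a·ω_rod·sinφ = -5.5851 m/s;  V_Py = rω cosθ + a·ω_rod·cosφ = +4.3425 m/s.
|V_P| = √(V_Px² + V_Py²) = 7.0746 m/s.

7.07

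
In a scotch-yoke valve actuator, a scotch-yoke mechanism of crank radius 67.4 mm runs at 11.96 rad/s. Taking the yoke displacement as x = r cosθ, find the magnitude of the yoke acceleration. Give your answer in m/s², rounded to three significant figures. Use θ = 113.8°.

3.89

ω = 11.96 rad/s
x = r cosθ ⇒ ẍ = −rω² cosθ (ω constant).
|a| = rω²|cosθ| = 0.0674·(11.96)²·|cos 113.8°| = 3.8906 m/s².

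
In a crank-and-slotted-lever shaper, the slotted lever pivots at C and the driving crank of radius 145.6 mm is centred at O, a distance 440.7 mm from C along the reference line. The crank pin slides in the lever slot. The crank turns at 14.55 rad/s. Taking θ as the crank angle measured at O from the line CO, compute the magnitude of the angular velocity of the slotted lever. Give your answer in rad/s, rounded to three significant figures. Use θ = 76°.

2.17

ω = 14.55 rad/s
Crank pin A relative to C: A = (d + r cosθ, r sinθ); lever angle φ = atan2(r sinθ, d + r cosθ).
Differentiating tanφ: φ̇ = rω(d cosθ + r)/(d² + r² + 2dr cosθ).
d² + r² + 2dr cosθ = |CA|² = 0.246462 m²;  d cosθ + r = +0.25221 m.
|ω_lever| = |0.1456·14.55·+0.25221| / 0.246462 = 2.1679 rad/s.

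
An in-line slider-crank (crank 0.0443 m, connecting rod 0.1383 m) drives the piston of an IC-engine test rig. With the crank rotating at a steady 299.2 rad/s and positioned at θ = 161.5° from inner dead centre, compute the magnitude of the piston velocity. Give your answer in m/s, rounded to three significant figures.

2.92

ω = 299.2 rad/s
For an in-line slider-crank, x = r cosθ + √(L² − r² sin²θ), so v = −rω sinθ·[1 + r cosθ/√(L² − r² sin²θ)].
With r = 0.0443 m, L = 0.1383 m, θ = 161.5°: √(L² − r² sin²θ) = 0.13758 m.
v = −0.0443·299.2·0.31730·[1 + 0.0443·-0.94832/0.13758] = -2.9215 m/s.
|v| = 2.9215 m/s.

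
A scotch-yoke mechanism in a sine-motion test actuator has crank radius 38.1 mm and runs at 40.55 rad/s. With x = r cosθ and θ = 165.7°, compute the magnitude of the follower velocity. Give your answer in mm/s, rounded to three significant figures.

382

ω = 40.55 rad/s
x = r cosθ ⇒ ẋ = −rω sinθ.
|v| = rω|sinθ| = 0.0381·40.55·|sin 165.7°| = 0.3816 m/s = 381.6 mm/s.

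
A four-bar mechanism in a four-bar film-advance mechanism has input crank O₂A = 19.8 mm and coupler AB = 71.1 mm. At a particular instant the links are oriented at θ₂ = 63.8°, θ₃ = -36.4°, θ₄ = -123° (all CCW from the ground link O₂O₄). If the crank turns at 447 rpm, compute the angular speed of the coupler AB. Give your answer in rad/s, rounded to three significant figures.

ω₂ = 46.81 rad/s (from 447 rpm).
Differentiating the loop-closure r₂e^{iθ₂}+r₃e^{iθ₃}=r₁+r₄e^{iθ₄} gives r₂ω₂e^{iθ₂}+r₃ω₃e^{iθ₃}=r₄ω₄e^{iθ₄}.
Eliminating the other unknown: ω₃ = r₂ω₂ sin(θ₄−θ₂) / [r₃ sin(θ₃−θ₄)].
Numerator sine = +0.11840; denominator sine = +0.99824.
Result = 0.0198·46.81·(+0.11840) / (0.0711·(+0.99824)) = +1.5462 rad/s; magnitude 1.5462 rad/s.

1.55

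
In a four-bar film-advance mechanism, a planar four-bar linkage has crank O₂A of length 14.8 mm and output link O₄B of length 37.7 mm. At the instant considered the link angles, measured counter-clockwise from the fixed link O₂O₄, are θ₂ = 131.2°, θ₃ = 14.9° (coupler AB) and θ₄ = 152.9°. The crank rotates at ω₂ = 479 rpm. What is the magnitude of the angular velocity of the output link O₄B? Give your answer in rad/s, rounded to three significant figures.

26.4

ω₂ = 50.16 rad/s (from 479 rpm).
Differentiating the loop-closure r₂e^{iθ₂}+r₃e^{iθ₃}=r₁+r₄e^{iθ₄} gives r₂ω₂e^{iθ₂}+r₃ω₃e^{iθ₃}=r₄ω₄e^{iθ₄}.
Eliminating the other unknown: ω₄ = r₂ω₂ sin(θ₂−θ₃) / [r₄ sin(θ₄−θ₃)].
Numerator sine = +0.89649; denominator sine = +0.66913.
Result = 0.0148·50.16·(+0.89649) / (0.0377·(+0.66913)) = +26.383 rad/s; magnitude 26.383 rad/s.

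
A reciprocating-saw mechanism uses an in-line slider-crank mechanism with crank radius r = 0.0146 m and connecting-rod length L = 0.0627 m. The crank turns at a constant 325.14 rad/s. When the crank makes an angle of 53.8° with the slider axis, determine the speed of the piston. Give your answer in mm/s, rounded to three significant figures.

4370

ω = 325.1 rad/s
For an in-line slider-crank, x = r cosθ + √(L² − r² sin²θ), so v = −rω sinθ·[1 + r cosθ/√(L² − r² sin²θ)].
With r = 0.0146 m, L = 0.0627 m, θ = 53.8°: √(L² − r² sin²θ) = 0.061583 m.
v = −0.0146·325.1·0.80696·[1 + 0.0146·0.59061/0.061583] = -4.367 m/s.
|v| = 4.367 m/s = 4367 mm/s.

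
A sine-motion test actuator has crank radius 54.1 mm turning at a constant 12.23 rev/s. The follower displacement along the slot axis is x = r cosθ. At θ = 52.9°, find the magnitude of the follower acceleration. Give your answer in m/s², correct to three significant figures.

ω = 76.84 rad/s (from 12.23 rev/s).
x = r cosθ ⇒ ẍ = −rω² cosθ (ω constant).
|a| = rω²|cosθ| = 0.0541·(76.84)²·|cos 52.9°| = 192.7 m/s².

193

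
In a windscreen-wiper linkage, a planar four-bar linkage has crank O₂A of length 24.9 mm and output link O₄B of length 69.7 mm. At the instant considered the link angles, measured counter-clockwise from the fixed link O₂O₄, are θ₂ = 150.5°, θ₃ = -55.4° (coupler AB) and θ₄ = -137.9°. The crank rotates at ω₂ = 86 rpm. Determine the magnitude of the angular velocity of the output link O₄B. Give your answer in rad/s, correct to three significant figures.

1.42

ω₂ = 9.006 rad/s (from 86 rpm).
Differentiating the loop-closure r₂e^{iθ₂}+r₃e^{iθ₃}=r₁+r₄e^{iθ₄} gives r₂ω₂e^{iθ₂}+r₃ω₃e^{iθ₃}=r₄ω₄e^{iθ₄}.
Eliminating the other unknown: ω₄ = r₂ω₂ sin(θ₂−θ₃) / [r₄ sin(θ₄−θ₃)].
Numerator sine = -0.43680; denominator sine = -0.99144.
Result = 0.0249·9.006·(-0.43680) / (0.0697·(-0.99144)) = +1.4175 rad/s; magnitude 1.4175 rad/s.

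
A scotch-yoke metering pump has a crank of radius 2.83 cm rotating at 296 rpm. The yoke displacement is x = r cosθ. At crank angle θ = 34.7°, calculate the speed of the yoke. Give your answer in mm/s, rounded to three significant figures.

499

ω = 31 rad/s (from 296 rpm).
x = r cosθ ⇒ ẋ = −rω sinθ.
|v| = rω|sinθ| = 0.0283·31·|sin 34.7°| = 0.49938 m/s = 499.38 mm/s.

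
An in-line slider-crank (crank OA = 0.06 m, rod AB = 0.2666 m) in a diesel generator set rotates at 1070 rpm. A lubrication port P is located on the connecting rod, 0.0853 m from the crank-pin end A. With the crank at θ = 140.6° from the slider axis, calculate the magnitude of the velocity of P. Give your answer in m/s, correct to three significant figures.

ω = 112.1 rad/s.  Crank-pin speed |V_A| = rω = 6.723 m/s, perpendicular to OA.
Rod angle: sinφ = −(r/L) sinθ ⇒ φ = -8.213°; ω_rod = −rω cosθ/√(L²−r²sin²θ) = +19.688 rad/s.
V_P = V_A + ω_rod × AP, with AP = 0.0853 m along the rod.
Components: V_Px = −rω sinθ − a·ω_rod·sinφ = -4.0274 m/s;  V_Py = rω cosθ + a·ω_rod·cosφ = -3.5329 m/s.
|V_P| = √(V_Px² + V_Py²) = 5.3574 m/s.

5.36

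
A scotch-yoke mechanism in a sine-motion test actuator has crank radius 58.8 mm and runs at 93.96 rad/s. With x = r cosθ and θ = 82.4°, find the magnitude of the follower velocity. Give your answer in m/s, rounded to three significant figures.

5.48

ω = 93.96 rad/s
x = r cosθ ⇒ ẋ = −rω sinθ.
|v| = rω|sinθ| = 0.0588·93.96·|sin 82.4°| = 5.4763 m/s.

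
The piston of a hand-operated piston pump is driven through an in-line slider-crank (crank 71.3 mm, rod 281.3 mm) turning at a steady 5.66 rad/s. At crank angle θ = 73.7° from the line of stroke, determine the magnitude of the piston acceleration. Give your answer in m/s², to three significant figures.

ω = 5.66 rad/s
x(θ) = r cosθ + √(L² − r² sin²θ); with ω constant, a = ω²·d²x/dθ².
d²x/dθ² = −r cosθ − r²(cos2θ)/√u − r⁴ sin²2θ/(4u^{3/2}),  u = L² − r² sin²θ = 0.0744465 m².
Substituting r = 0.0713 m, L = 0.2813 m, θ = 73.7°: d²x/dθ² = -0.0044074 m.
a = ω²·d²x/dθ² = (5.66)²·(-0.0044074) = -0.14119 m/s²;  |a| = 0.14119 m/s².

0.141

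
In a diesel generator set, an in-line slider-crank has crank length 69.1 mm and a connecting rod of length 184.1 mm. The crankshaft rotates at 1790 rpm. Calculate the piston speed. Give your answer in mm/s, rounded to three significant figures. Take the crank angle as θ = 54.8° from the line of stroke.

ω = 2π·1790/60 = 187.4 rad/s
For an in-line slider-crank, x = r cosθ + √(L² − r² sin²θ), so v = −rω sinθ·[1 + r cosθ/√(L² − r² sin²θ)].
With r = 0.0691 m, L = 0.1841 m, θ = 54.8°: √(L² − r² sin²θ) = 0.17523 m.
v = −0.0691·187.4·0.81714·[1 + 0.0691·0.57643/0.17523] = -12.99 m/s.
|v| = 12.99 m/s = 12990 mm/s.

13000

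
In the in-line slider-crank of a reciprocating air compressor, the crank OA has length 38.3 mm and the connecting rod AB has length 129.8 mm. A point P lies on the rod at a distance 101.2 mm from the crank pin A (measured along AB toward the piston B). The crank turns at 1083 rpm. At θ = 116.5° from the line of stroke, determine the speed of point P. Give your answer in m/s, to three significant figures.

3.50

ω = 113.4 rad/s.  Crank-pin speed |V_A| = rω = 4.3437 m/s, perpendicular to OA.
Rod angle: sinφ = −(r/L) sinθ ⇒ φ = -15.312°; ω_rod = −rω cosθ/√(L²−r²sin²θ) = +15.481 rad/s.
V_P = V_A + ω_rod × AP, with AP = 0.1012 m along the rod.
Components: V_Px = −rω sinθ − a·ω_rod·sinφ = -3.4736 m/s;  V_Py = rω cosθ + a·ω_rod·cosφ = -0.42705 m/s.
|V_P| = √(V_Px² + V_Py²) = 3.4997 m/s.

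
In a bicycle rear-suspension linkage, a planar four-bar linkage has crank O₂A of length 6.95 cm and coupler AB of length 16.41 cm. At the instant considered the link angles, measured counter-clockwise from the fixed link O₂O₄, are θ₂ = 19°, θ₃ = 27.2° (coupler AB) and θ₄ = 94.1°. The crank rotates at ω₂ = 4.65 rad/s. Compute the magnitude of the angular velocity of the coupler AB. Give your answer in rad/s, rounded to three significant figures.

2.07

ω₂ = 4.65 rad/s
Differentiating the loop-closure r₂e^{iθ₂}+r₃e^{iθ₃}=r₁+r₄e^{iθ₄} gives r₂ω₂e^{iθ₂}+r₃ω₃e^{iθ₃}=r₄ω₄e^{iθ₄}.
Eliminating the other unknown: ω₃ = r₂ω₂ sin(θ₄−θ₂) / [r₃ sin(θ₃−θ₄)].
Numerator sine = +0.96638; denominator sine = -0.91982.
Result = 0.0695·4.65·(+0.96638) / (0.1641·(-0.91982)) = -2.0691 rad/s; magnitude 2.0691 rad/s.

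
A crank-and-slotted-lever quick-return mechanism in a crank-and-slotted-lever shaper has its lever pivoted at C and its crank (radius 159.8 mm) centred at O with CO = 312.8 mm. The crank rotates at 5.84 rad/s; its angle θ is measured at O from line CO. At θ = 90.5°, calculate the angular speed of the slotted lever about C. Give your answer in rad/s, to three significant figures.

ω = 5.84 rad/s
Crank pin A relative to C: A = (d + r cosθ, r sinθ); lever angle φ = atan2(r sinθ, d + r cosθ).
Differentiating tanφ: φ̇ = rω(d cosθ + r)/(d² + r² + 2dr cosθ).
d² + r² + 2dr cosθ = |CA|² = 0.122507 m²;  d cosθ + r = +0.15707 m.
|ω_lever| = |0.1598·5.84·+0.15707| / 0.122507 = 1.1965 rad/s.

1.20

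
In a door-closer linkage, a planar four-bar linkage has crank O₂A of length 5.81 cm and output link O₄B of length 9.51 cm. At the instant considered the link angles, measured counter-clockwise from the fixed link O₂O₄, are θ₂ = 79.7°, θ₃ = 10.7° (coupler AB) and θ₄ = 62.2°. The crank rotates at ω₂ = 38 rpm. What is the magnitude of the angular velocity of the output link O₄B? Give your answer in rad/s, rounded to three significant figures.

ω₂ = 3.979 rad/s (from 38 rpm).
Differentiating the loop-closure r₂e^{iθ₂}+r₃e^{iθ₃}=r₁+r₄e^{iθ₄} gives r₂ω₂e^{iθ₂}+r₃ω₃e^{iθ₃}=r₄ω₄e^{iθ₄}.
Eliminating the other unknown: ω₄ = r₂ω₂ sin(θ₂−θ₃) / [r₄ sin(θ₄−θ₃)].
Numerator sine = +0.93358; denominator sine = +0.78261.
Result = 0.0581·3.979·(+0.93358) / (0.0951·(+0.78261)) = +2.9001 rad/s; magnitude 2.9001 rad/s.

2.90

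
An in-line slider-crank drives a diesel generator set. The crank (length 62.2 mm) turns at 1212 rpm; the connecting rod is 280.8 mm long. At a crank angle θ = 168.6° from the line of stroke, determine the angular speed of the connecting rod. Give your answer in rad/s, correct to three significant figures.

ω = 126.9 rad/s (converted from 1212 rpm).
The rod makes angle φ with the slider axis where L sinφ = r sinθ; differentiating, L cosφ·φ̇ = r ω cosθ.
L cosφ = √(L² − r² sin²θ) = 0.28053 m.
|ω_rod| = r ω |cosθ| / √(L² − r² sin²θ) = 0.0622·126.9·0.98027/0.28053 = 27.586 rad/s.

27.6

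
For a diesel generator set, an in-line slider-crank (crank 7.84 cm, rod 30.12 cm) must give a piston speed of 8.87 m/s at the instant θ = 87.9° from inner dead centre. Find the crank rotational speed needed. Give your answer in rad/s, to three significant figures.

112

For an in-line slider-crank, |v_piston| = rω|sinθ|·[1 + r cosθ/√(L² − r² sin²θ)].
With r = 0.0784 m, L = 0.3012 m, θ = 87.9°: the bracketed kinematic factor |dx/dθ| = 0.079121 m.
ω = v/|dx/dθ| = 8.87/0.079121 = 112.11 rad/s.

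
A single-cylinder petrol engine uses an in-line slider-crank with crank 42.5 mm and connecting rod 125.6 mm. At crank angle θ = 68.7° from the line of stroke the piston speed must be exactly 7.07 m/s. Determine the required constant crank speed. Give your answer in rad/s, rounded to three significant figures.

For an in-line slider-crank, |v_piston| = rω|sinθ|·[1 + r cosθ/√(L² − r² sin²θ)].
With r = 0.0425 m, L = 0.1256 m, θ = 68.7°: the bracketed kinematic factor |dx/dθ| = 0.044725 m.
ω = v/|dx/dθ| = 7.07/0.044725 = 158.08 rad/s.

158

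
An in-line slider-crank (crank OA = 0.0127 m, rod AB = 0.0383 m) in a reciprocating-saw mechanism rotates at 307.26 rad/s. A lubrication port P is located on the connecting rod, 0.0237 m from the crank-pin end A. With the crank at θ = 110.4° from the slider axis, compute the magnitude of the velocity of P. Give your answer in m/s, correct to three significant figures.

3.42

ω = 307.3 rad/s.  Crank-pin speed |V_A| = rω = 3.9022 m/s, perpendicular to OA.
Rod angle: sinφ = −(r/L) sinθ ⇒ φ = -18.107°; ω_rod = −rω cosθ/√(L²−r²sin²θ) = +37.365 rad/s.
V_P = V_A + ω_rod × AP, with AP = 0.0237 m along the rod.
Components: V_Px = −rω sinθ − a·ω_rod·sinφ = -3.3822 m/s;  V_Py = rω cosθ + a·ω_rod·cosφ = -0.51851 m/s.
|V_P| = √(V_Px² + V_Py²) = 3.4218 m/s.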